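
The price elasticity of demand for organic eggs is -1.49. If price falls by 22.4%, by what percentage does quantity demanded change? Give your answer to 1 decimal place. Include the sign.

33.4%

%ΔQ ≈ ε × %ΔP = (-1.49)(-22.4%) = 33.38%.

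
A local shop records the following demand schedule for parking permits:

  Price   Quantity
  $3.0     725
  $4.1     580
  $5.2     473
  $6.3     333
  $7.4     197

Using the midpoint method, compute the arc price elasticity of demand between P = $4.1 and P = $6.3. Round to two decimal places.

At P = 4.1, Q = 580; at P = 6.3, Q = 333.
ΔQ = -247, ΔP = 2.2. Midpoints: P̄ = 5.20, Q̄ = 456.5.
ε = (ΔQ/ΔP)(P̄/Q̄) = (-247/2.2)(5.20/456.5).

-1.28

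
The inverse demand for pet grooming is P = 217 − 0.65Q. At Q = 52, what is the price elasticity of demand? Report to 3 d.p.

At Q = 52, P = 217 − 0.65(52) = 183.20.
dP/dQ = −0.65, so dQ/dP = 1/(−0.65) = -1.538.
ε = (dQ/dP)(P/Q) = (-1.538)(183.20/52).

-5.420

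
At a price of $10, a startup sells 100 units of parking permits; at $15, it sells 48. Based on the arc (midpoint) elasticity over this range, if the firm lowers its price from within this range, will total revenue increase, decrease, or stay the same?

increase

Arc ε = (-52/5)(12.50/74.0) ≈ -1.757.
|ε| = 1.76 > 1, so demand is elastic. A price cut therefore raises total revenue.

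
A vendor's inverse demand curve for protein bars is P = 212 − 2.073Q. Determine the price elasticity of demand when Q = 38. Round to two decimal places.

At Q = 38, P = 212 − 2.073(38) = 133.23.
dP/dQ = −2.073, so dQ/dP = 1/(−2.073) = -0.482.
ε = (dQ/dP)(P/Q) = (-0.482)(133.23/38).

-1.69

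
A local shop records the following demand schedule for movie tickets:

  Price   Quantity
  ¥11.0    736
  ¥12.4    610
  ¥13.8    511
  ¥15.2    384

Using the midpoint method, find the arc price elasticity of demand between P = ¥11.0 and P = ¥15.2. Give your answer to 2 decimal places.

At P = 11.0, Q = 736; at P = 15.2, Q = 384.
ΔQ = -352, ΔP = 4.2. Midpoints: P̄ = 13.10, Q̄ = 560.0.
ε = (ΔQ/ΔP)(P̄/Q̄) = (-352/4.2)(13.10/560.0).

-1.96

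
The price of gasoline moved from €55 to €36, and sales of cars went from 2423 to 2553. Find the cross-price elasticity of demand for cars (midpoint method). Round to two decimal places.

-0.13

ΔQ_x = 2553 − 2423 = 130; ΔP_y = 36 − 55 = -19.
Midpoints: P̄_y = 45.50, Q̄_x = 2488.0.
ε_xy = (ΔQ_x/ΔP_y)(P̄_y/Q̄_x) = (130/-19)(45.50/2488.0).
ε_xy < 0, so the goods are complements.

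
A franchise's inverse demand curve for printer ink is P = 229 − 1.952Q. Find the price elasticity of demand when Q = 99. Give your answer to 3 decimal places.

-0.185

At Q = 99, P = 229 − 1.952(99) = 35.75.
dP/dQ = −1.952, so dQ/dP = 1/(−1.952) = -0.512.
ε = (dQ/dP)(P/Q) = (-0.512)(35.75/99).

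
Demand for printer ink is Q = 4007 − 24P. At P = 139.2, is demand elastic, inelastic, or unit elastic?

elastic

Q = 666.200, dQ/dP = -24.
ε = (dQ/dP)(P/Q) ≈ -5.015.
|ε| = 5.01 > 1.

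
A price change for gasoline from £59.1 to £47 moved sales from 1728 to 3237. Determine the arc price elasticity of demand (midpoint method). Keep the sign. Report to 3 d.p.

ΔQ = 3237 − 1728 = 1509; ΔP = 47 − 59.1 = -12.1.
Midpoints: P̄ = 53.05, Q̄ = 2482.5.
ε = (ΔQ/ΔP)(P̄/Q̄) = (1509/-12.1)(53.05/2482.5).

-2.665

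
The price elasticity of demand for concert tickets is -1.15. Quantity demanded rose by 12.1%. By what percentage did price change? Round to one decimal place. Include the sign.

%ΔP ≈ %ΔQ / ε = (12.1%)/(-1.15) = -10.52%.

-10.5%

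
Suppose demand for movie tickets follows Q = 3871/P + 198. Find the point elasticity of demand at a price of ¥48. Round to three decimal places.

-0.289

At P = 48, Q = 278.646.
dQ/dP = −3871/P² = -1.680.
ε = (dQ/dP)(P/Q) = (-1.680)(48/278.646).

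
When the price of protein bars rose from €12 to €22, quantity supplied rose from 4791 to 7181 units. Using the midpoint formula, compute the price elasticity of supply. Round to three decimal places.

0.679

ΔQ = 7181 − 4791 = 2390; ΔP = 22 − 12 = 10.
Midpoints: P̄ = 17.00, Q̄ = 5986.0.
ε_s = (ΔQ/ΔP)(P̄/Q̄) = (2390/10)(17.00/5986.0).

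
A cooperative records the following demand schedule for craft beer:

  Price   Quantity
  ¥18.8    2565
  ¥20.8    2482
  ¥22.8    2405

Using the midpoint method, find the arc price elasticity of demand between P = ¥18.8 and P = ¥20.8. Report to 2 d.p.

-0.33

At P = 18.8, Q = 2565; at P = 20.8, Q = 2482.
ΔQ = -83, ΔP = 2.0. Midpoints: P̄ = 19.80, Q̄ = 2523.5.
ε = (ΔQ/ΔP)(P̄/Q̄) = (-83/2.0)(19.80/2523.5).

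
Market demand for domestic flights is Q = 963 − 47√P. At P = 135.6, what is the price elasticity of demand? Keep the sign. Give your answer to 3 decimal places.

At P = 135.6, Q = 415.697.
dQ/dP = −47/(2√P) = -2.018.
ε = (dQ/dP)(P/Q) = (-2.018)(135.6/415.697).

-0.658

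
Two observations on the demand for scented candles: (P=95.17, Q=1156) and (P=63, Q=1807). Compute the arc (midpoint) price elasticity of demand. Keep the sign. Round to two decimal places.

ΔQ = 1807 − 1156 = 651; ΔP = 63 − 95.17 = -32.17.
Midpoints: P̄ = 79.09, Q̄ = 1481.5.
ε = (ΔQ/ΔP)(P̄/Q̄) = (651/-32.17)(79.09/1481.5).

-1.08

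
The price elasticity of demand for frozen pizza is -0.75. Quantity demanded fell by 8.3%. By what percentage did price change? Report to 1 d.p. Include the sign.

11.1%

%ΔP ≈ %ΔQ / ε = (-8.3%)/(-0.75) = 11.07%.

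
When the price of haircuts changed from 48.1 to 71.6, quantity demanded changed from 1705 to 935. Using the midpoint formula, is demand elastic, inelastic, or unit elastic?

Arc ε ≈ -1.486.
|ε| = 1.49 > 1.

elastic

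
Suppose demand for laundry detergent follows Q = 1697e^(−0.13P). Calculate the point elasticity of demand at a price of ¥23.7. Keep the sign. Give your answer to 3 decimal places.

-3.081

At P = 23.7, Q = 77.915.
dQ/dP = −0.13·1697e^(−0.13P) = −0.13Q = -10.129.
ε = (dQ/dP)(P/Q) = (-10.129)(23.7/77.915).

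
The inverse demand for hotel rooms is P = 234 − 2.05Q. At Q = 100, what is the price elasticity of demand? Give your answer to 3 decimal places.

-0.141

At Q = 100, P = 234 − 2.05(100) = 29.00.
dP/dQ = −2.05, so dQ/dP = 1/(−2.05) = -0.488.
ε = (dQ/dP)(P/Q) = (-0.488)(29.00/100).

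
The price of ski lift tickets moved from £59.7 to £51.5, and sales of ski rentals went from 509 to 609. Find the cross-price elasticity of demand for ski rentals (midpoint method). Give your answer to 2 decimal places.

ΔQ_x = 609 − 509 = 100; ΔP_y = 51.5 − 59.7 = -8.2.
Midpoints: P̄_y = 55.60, Q̄_x = 559.0.
ε_xy = (ΔQ_x/ΔP_y)(P̄_y/Q̄_x) = (100/-8.2)(55.60/559.0).

-1.21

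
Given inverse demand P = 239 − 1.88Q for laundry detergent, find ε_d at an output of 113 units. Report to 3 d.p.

-0.125

At Q = 113, P = 239 − 1.88(113) = 26.56.
dP/dQ = −1.88, so dQ/dP = 1/(−1.88) = -0.532.
ε = (dQ/dP)(P/Q) = (-0.532)(26.56/113).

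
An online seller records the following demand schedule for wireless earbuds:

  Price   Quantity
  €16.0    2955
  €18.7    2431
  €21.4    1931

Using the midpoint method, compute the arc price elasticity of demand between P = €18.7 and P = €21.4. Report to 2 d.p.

At P = 18.7, Q = 2431; at P = 21.4, Q = 1931.
ΔQ = -500, ΔP = 2.7. Midpoints: P̄ = 20.05, Q̄ = 2181.0.
ε = (ΔQ/ΔP)(P̄/Q̄) = (-500/2.7)(20.05/2181.0).

-1.70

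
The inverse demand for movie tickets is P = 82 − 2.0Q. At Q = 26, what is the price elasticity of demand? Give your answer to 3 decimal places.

At Q = 26, P = 82 − 2.0(26) = 30.00.
dP/dQ = −2.0, so dQ/dP = 1/(−2.0) = -0.500.
ε = (dQ/dP)(P/Q) = (-0.500)(30.00/26).

-0.577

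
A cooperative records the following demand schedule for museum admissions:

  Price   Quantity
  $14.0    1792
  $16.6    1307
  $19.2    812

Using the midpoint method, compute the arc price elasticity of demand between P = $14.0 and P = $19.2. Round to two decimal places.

At P = 14.0, Q = 1792; at P = 19.2, Q = 812.
ΔQ = -980, ΔP = 5.2. Midpoints: P̄ = 16.60, Q̄ = 1302.0.
ε = (ΔQ/ΔP)(P̄/Q̄) = (-980/5.2)(16.60/1302.0).

-2.40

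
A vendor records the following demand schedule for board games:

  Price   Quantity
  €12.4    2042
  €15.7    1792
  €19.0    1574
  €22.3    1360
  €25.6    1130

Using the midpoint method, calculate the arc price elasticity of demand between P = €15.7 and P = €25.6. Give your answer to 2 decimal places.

-0.95

At P = 15.7, Q = 1792; at P = 25.6, Q = 1130.
ΔQ = -662, ΔP = 9.9. Midpoints: P̄ = 20.65, Q̄ = 1461.0.
ε = (ΔQ/ΔP)(P̄/Q̄) = (-662/9.9)(20.65/1461.0).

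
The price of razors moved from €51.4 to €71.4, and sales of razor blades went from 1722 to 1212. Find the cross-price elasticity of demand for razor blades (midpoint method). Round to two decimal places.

ΔQ_x = 1212 − 1722 = -510; ΔP_y = 71.4 − 51.4 = 20.0.
Midpoints: P̄_y = 61.40, Q̄_x = 1467.0.
ε_xy = (ΔQ_x/ΔP_y)(P̄_y/Q̄_x) = (-510/20.0)(61.40/1467.0).
ε_xy < 0, so the goods are complements.

-1.07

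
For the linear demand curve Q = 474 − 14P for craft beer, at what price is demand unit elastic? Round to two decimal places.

16.93

For linear demand Q = a − bP, ε = −bP/(a − bP). |ε| = 1 when bP = a − bP, i.e. P = a/(2b).
P = 474/(2·14) = 474/28 = 16.9286.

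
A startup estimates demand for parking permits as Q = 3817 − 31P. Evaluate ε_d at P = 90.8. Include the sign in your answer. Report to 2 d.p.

At P = 90.8, Q = 1002.200.
dQ/dP = −31.
ε = (dQ/dP)(P/Q) = (-31)(90.8/1002.200).
|ε| > 1, so demand is elastic at this price.

-2.81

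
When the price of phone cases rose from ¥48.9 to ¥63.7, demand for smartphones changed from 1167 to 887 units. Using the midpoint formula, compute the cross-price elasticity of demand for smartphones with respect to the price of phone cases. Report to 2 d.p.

ΔQ_x = 887 − 1167 = -280; ΔP_y = 63.7 − 48.9 = 14.8.
Midpoints: P̄_y = 56.30, Q̄_x = 1027.0.
ε_xy = (ΔQ_x/ΔP_y)(P̄_y/Q̄_x) = (-280/14.8)(56.30/1027.0).

-1.04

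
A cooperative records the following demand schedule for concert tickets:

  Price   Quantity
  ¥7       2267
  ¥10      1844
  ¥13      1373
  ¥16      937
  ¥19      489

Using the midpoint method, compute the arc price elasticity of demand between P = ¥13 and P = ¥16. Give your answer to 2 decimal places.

-1.82

At P = 13, Q = 1373; at P = 16, Q = 937.
ΔQ = -436, ΔP = 3. Midpoints: P̄ = 14.50, Q̄ = 1155.0.
ε = (ΔQ/ΔP)(P̄/Q̄) = (-436/3)(14.50/1155.0).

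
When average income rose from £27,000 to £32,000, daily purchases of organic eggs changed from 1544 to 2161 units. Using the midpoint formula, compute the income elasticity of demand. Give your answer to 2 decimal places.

1.97

ΔQ = 617, ΔI = 5000. Midpoints: Ī = 29,500, Q̄ = 1852.5.
ε_I = (ΔQ/ΔI)(Ī/Q̄) = (617/5000)(29500/1852.5).
ε_I > 0, so the good is normal.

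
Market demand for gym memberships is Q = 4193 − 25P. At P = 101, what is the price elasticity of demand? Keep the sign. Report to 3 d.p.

At P = 101, Q = 1668.
dQ/dP = −25.
ε = (dQ/dP)(P/Q) = (-25)(101/1668).

-1.514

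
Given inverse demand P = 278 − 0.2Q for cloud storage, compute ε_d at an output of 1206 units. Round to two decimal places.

At Q = 1206, P = 278 − 0.2(1206) = 36.80.
dP/dQ = −0.2, so dQ/dP = 1/(−0.2) = -5.000.
ε = (dQ/dP)(P/Q) = (-5.000)(36.80/1206).

-0.15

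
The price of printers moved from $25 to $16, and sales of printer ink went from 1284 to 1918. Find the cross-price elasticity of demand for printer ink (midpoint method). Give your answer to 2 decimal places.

-0.90

ΔQ_x = 1918 − 1284 = 634; ΔP_y = 16 − 25 = -9.
Midpoints: P̄_y = 20.50, Q̄_x = 1601.0.
ε_xy = (ΔQ_x/ΔP_y)(P̄_y/Q̄_x) = (634/-9)(20.50/1601.0).
ε_xy < 0, so the goods are complements.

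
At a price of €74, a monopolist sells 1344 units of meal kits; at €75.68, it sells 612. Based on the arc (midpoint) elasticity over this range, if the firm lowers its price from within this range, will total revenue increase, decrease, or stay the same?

increase

Arc ε = (-732/1.68)(74.84/978.0) ≈ -33.342.
|ε| = 33.34 > 1, so demand is elastic. A price cut therefore raises total revenue.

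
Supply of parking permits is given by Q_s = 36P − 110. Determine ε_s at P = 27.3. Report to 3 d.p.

At P = 27.3, Q_s = 872.80.
dQ_s/dP = 36.
ε_s = (dQ_s/dP)(P/Q_s) = (36)(27.3/872.80).

1.126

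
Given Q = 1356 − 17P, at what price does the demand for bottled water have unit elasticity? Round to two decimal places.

39.88

For linear demand Q = a − bP, ε = −bP/(a − bP). |ε| = 1 when bP = a − bP, i.e. P = a/(2b).
P = 1356/(2·17) = 1356/34 = 39.8824.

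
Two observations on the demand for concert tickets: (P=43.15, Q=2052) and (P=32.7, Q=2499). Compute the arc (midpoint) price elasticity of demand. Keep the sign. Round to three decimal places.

-0.713

ΔQ = 2499 − 2052 = 447; ΔP = 32.7 − 43.15 = -10.45.
Midpoints: P̄ = 37.92, Q̄ = 2275.5.
ε = (ΔQ/ΔP)(P̄/Q̄) = (447/-10.45)(37.92/2275.5).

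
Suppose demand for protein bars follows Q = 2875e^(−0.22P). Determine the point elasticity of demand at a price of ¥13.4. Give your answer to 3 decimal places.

At P = 13.4, Q = 150.778.
dQ/dP = −0.22·2875e^(−0.22P) = −0.22Q = -33.171.
ε = (dQ/dP)(P/Q) = (-33.171)(13.4/150.778).

-2.948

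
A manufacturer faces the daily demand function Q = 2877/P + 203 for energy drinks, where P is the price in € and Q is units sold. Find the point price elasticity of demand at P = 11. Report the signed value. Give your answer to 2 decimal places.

At P = 11, Q = 464.545.
dQ/dP = −2877/P² = -23.777.
ε = (dQ/dP)(P/Q) = (-23.777)(11/464.545).

-0.56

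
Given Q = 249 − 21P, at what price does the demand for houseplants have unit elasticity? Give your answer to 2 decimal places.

5.93

For linear demand Q = a − bP, ε = −bP/(a − bP). |ε| = 1 when bP = a − bP, i.e. P = a/(2b).
P = 249/(2·21) = 249/42 = 5.9286.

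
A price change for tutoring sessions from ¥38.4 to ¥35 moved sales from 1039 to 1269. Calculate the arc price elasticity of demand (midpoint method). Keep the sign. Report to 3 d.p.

ΔQ = 1269 − 1039 = 230; ΔP = 35 − 38.4 = -3.4.
Midpoints: P̄ = 36.70, Q̄ = 1154.0.
ε = (ΔQ/ΔP)(P̄/Q̄) = (230/-3.4)(36.70/1154.0).

-2.151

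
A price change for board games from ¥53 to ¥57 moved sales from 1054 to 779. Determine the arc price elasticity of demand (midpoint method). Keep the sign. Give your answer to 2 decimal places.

ΔQ = 779 − 1054 = -275; ΔP = 57 − 53 = 4.
Midpoints: P̄ = 55.00, Q̄ = 916.5.
ε = (ΔQ/ΔP)(P̄/Q̄) = (-275/4)(55.00/916.5).

-4.13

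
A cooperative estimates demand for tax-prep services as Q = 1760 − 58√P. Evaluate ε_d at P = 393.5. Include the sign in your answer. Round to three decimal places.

-0.944

At P = 393.5, Q = 609.464.
dQ/dP = −58/(2√P) = -1.462.
ε = (dQ/dP)(P/Q) = (-1.462)(393.5/609.464).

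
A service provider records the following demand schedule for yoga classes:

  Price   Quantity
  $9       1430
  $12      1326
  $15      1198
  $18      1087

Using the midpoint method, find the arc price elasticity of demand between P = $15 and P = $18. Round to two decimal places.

At P = 15, Q = 1198; at P = 18, Q = 1087.
ΔQ = -111, ΔP = 3. Midpoints: P̄ = 16.50, Q̄ = 1142.5.
ε = (ΔQ/ΔP)(P̄/Q̄) = (-111/3)(16.50/1142.5).

-0.53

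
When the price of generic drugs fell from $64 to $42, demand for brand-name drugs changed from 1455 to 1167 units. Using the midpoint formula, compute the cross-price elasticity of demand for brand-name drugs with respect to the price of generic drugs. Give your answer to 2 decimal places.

ΔQ_x = 1167 − 1455 = -288; ΔP_y = 42 − 64 = -22.
Midpoints: P̄_y = 53.00, Q̄_x = 1311.0.
ε_xy = (ΔQ_x/ΔP_y)(P̄_y/Q̄_x) = (-288/-22)(53.00/1311.0).

0.53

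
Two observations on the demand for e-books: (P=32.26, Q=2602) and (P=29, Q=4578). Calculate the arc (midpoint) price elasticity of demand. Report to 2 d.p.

-5.17

ΔQ = 4578 − 2602 = 1976; ΔP = 29 − 32.26 = -3.26.
Midpoints: P̄ = 30.63, Q̄ = 3590.0.
ε = (ΔQ/ΔP)(P̄/Q̄) = (1976/-3.26)(30.63/3590.0).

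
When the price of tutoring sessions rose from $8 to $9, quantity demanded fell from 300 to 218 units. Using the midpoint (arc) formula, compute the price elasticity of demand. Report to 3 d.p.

ΔQ = 218 − 300 = -82; ΔP = 9 − 8 = 1.
Midpoints: P̄ = 8.50, Q̄ = 259.0.
ε = (ΔQ/ΔP)(P̄/Q̄) = (-82/1)(8.50/259.0).

-2.691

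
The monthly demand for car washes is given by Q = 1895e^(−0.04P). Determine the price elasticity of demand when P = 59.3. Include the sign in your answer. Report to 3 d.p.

At P = 59.3, Q = 176.792.
dQ/dP = −0.04·1895e^(−0.04P) = −0.04Q = -7.072.
ε = (dQ/dP)(P/Q) = (-7.072)(59.3/176.792).
|ε| > 1, so demand is elastic at this price.

-2.372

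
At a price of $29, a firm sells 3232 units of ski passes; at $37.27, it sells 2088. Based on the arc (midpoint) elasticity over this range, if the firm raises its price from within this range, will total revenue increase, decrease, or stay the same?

decrease

Arc ε = (-1144/8.27)(33.14/2660.0) ≈ -1.723.
|ε| = 1.72 > 1, so demand is elastic. A price rise therefore reduces total revenue.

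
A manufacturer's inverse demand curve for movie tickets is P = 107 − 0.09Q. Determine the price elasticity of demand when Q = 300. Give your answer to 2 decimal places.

-2.96

At Q = 300, P = 107 − 0.09(300) = 80.00.
dP/dQ = −0.09, so dQ/dP = 1/(−0.09) = -11.111.
ε = (dQ/dP)(P/Q) = (-11.111)(80.00/300).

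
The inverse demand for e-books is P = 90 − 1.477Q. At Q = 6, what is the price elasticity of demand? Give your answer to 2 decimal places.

At Q = 6, P = 90 − 1.477(6) = 81.14.
dP/dQ = −1.477, so dQ/dP = 1/(−1.477) = -0.677.
ε = (dQ/dP)(P/Q) = (-0.677)(81.14/6).

-9.16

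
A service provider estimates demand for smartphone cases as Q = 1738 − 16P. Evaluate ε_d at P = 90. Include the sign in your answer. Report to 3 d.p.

At P = 90, Q = 298.
dQ/dP = −16.
ε = (dQ/dP)(P/Q) = (-16)(90/298).
|ε| > 1, so demand is elastic at this price.

-4.832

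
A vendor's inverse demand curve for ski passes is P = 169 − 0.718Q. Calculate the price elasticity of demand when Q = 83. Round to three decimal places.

-1.836

At Q = 83, P = 169 − 0.718(83) = 109.41.
dP/dQ = −0.718, so dQ/dP = 1/(−0.718) = -1.393.
ε = (dQ/dP)(P/Q) = (-1.393)(109.41/83).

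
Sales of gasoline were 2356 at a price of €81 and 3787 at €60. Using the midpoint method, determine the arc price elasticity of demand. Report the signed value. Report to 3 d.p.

-1.564

ΔQ = 3787 − 2356 = 1431; ΔP = 60 − 81 = -21.
Midpoints: P̄ = 70.50, Q̄ = 3071.5.
ε = (ΔQ/ΔP)(P̄/Q̄) = (1431/-21)(70.50/3071.5).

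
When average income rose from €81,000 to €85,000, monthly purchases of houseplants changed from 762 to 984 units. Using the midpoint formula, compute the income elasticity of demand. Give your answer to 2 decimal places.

ΔQ = 222, ΔI = 4000. Midpoints: Ī = 83,000, Q̄ = 873.0.
ε_I = (ΔQ/ΔI)(Ī/Q̄) = (222/4000)(83000/873.0).

5.28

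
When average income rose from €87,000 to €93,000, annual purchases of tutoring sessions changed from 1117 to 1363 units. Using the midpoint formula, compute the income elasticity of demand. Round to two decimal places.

2.98

ΔQ = 246, ΔI = 6000. Midpoints: Ī = 90,000, Q̄ = 1240.0.
ε_I = (ΔQ/ΔI)(Ī/Q̄) = (246/6000)(90000/1240.0).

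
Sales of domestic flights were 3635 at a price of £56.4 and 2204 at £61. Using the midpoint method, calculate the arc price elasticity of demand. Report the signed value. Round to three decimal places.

ΔQ = 2204 − 3635 = -1431; ΔP = 61 − 56.4 = 4.6.
Midpoints: P̄ = 58.70, Q̄ = 2919.5.
ε = (ΔQ/ΔP)(P̄/Q̄) = (-1431/4.6)(58.70/2919.5).

-6.255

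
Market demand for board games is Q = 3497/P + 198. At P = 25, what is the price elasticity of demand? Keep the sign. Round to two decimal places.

-0.41

At P = 25, Q = 337.880.
dQ/dP = −3497/P² = -5.595.
ε = (dQ/dP)(P/Q) = (-5.595)(25/337.880).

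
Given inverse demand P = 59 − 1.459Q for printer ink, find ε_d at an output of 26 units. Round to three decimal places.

-0.555

At Q = 26, P = 59 − 1.459(26) = 21.07.
dP/dQ = −1.459, so dQ/dP = 1/(−1.459) = -0.685.
ε = (dQ/dP)(P/Q) = (-0.685)(21.07/26).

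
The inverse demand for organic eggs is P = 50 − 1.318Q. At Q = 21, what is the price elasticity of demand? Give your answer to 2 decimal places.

-0.81

At Q = 21, P = 50 − 1.318(21) = 22.32.
dP/dQ = −1.318, so dQ/dP = 1/(−1.318) = -0.759.
ε = (dQ/dP)(P/Q) = (-0.759)(22.32/21).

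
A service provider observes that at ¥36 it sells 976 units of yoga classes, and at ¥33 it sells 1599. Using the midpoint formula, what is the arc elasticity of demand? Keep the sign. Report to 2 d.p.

ΔQ = 1599 − 976 = 623; ΔP = 33 − 36 = -3.
Midpoints: P̄ = 34.50, Q̄ = 1287.5.
ε = (ΔQ/ΔP)(P̄/Q̄) = (623/-3)(34.50/1287.5).

-5.56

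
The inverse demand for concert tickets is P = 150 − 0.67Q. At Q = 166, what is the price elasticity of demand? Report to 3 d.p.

At Q = 166, P = 150 − 0.67(166) = 38.78.
dP/dQ = −0.67, so dQ/dP = 1/(−0.67) = -1.493.
ε = (dQ/dP)(P/Q) = (-1.493)(38.78/166).

-0.349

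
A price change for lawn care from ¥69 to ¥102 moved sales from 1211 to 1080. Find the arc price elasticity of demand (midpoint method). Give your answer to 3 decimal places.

-0.296

ΔQ = 1080 − 1211 = -131; ΔP = 102 − 69 = 33.
Midpoints: P̄ = 85.50, Q̄ = 1145.5.
ε = (ΔQ/ΔP)(P̄/Q̄) = (-131/33)(85.50/1145.5).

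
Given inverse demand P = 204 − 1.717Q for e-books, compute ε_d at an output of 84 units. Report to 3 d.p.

At Q = 84, P = 204 − 1.717(84) = 59.77.
dP/dQ = −1.717, so dQ/dP = 1/(−1.717) = -0.582.
ε = (dQ/dP)(P/Q) = (-0.582)(59.77/84).

-0.414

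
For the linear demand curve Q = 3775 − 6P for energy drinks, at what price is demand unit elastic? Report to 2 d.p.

314.58

For linear demand Q = a − bP, ε = −bP/(a − bP). |ε| = 1 when bP = a − bP, i.e. P = a/(2b).
P = 3775/(2·6) = 3775/12 = 314.5833.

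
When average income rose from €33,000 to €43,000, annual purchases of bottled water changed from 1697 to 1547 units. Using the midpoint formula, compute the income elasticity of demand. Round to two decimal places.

-0.35

ΔQ = -150, ΔI = 10000. Midpoints: Ī = 38,000, Q̄ = 1622.0.
ε_I = (ΔQ/ΔI)(Ī/Q̄) = (-150/10000)(38000/1622.0).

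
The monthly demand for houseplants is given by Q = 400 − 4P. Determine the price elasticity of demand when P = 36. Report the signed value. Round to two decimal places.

-0.56

At P = 36, Q = 256.
dQ/dP = −4.
ε = (dQ/dP)(P/Q) = (-4)(36/256).
|ε| < 1, so demand is inelastic at this price.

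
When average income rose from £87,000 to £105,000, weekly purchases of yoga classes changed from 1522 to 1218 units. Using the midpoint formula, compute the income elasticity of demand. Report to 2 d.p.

ΔQ = -304, ΔI = 18000. Midpoints: Ī = 96,000, Q̄ = 1370.0.
ε_I = (ΔQ/ΔI)(Ī/Q̄) = (-304/18000)(96000/1370.0).

-1.18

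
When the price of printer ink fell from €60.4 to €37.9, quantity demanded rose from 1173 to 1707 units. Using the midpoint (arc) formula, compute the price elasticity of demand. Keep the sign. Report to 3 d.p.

-0.810

ΔQ = 1707 − 1173 = 534; ΔP = 37.9 − 60.4 = -22.5.
Midpoints: P̄ = 49.15, Q̄ = 1440.0.
ε = (ΔQ/ΔP)(P̄/Q̄) = (534/-22.5)(49.15/1440.0).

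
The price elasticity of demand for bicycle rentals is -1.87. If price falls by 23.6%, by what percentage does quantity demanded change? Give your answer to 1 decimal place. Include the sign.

44.1%

%ΔQ ≈ ε × %ΔP = (-1.87)(-23.6%) = 44.13%.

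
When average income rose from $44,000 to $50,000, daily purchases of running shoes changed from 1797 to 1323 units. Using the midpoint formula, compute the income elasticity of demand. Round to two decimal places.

-2.38

ΔQ = -474, ΔI = 6000. Midpoints: Ī = 47,000, Q̄ = 1560.0.
ε_I = (ΔQ/ΔI)(Ī/Q̄) = (-474/6000)(47000/1560.0).
ε_I < 0, so the good is inferior.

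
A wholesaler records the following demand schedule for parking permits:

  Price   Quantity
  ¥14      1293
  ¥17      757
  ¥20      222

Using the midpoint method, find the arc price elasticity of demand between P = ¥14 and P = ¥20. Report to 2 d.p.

-4.01

At P = 14, Q = 1293; at P = 20, Q = 222.
ΔQ = -1071, ΔP = 6. Midpoints: P̄ = 17.00, Q̄ = 757.5.
ε = (ΔQ/ΔP)(P̄/Q̄) = (-1071/6)(17.00/757.5).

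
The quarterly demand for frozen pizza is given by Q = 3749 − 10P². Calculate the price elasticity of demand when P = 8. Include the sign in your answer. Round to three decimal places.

At P = 8, Q = 3109.
dQ/dP = −20P = -160.
ε = (dQ/dP)(P/Q) = (-160)(8/3109).

-0.412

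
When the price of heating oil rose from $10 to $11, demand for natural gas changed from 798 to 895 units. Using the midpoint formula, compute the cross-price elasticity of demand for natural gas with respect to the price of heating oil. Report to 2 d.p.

1.20

ΔQ_x = 895 − 798 = 97; ΔP_y = 11 − 10 = 1.
Midpoints: P̄_y = 10.50, Q̄_x = 846.5.
ε_xy = (ΔQ_x/ΔP_y)(P̄_y/Q̄_x) = (97/1)(10.50/846.5).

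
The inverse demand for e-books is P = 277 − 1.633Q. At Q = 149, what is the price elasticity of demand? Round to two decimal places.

At Q = 149, P = 277 − 1.633(149) = 33.68.
dP/dQ = −1.633, so dQ/dP = 1/(−1.633) = -0.612.
ε = (dQ/dP)(P/Q) = (-0.612)(33.68/149).

-0.14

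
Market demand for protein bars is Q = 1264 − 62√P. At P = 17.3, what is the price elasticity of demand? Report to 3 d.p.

At P = 17.3, Q = 1006.122.
dQ/dP = −62/(2√P) = -7.453.
ε = (dQ/dP)(P/Q) = (-7.453)(17.3/1006.122).

-0.128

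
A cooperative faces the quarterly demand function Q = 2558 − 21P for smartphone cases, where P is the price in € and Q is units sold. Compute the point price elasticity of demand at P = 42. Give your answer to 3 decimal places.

At P = 42, Q = 1676.
dQ/dP = −21.
ε = (dQ/dP)(P/Q) = (-21)(42/1676).
|ε| < 1, so demand is inelastic at this price.

-0.526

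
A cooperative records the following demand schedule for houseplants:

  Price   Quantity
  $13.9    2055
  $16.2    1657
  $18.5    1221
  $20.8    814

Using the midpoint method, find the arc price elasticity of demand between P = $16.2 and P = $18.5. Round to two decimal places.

At P = 16.2, Q = 1657; at P = 18.5, Q = 1221.
ΔQ = -436, ΔP = 2.3. Midpoints: P̄ = 17.35, Q̄ = 1439.0.
ε = (ΔQ/ΔP)(P̄/Q̄) = (-436/2.3)(17.35/1439.0).

-2.29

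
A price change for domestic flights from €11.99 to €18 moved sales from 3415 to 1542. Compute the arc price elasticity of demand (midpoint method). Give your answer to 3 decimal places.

-1.885

ΔQ = 1542 − 3415 = -1873; ΔP = 18 − 11.99 = 6.01.
Midpoints: P̄ = 15.00, Q̄ = 2478.5.
ε = (ΔQ/ΔP)(P̄/Q̄) = (-1873/6.01)(15.00/2478.5).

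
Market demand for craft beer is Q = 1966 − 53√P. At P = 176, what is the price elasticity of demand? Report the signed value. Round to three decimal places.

-0.278

At P = 176, Q = 1262.876.
dQ/dP = −53/(2√P) = -1.998.
ε = (dQ/dP)(P/Q) = (-1.998)(176/1262.876).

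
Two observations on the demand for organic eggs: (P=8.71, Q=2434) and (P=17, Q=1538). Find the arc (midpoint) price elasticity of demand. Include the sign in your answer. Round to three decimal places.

ΔQ = 1538 − 2434 = -896; ΔP = 17 − 8.71 = 8.29.
Midpoints: P̄ = 12.86, Q̄ = 1986.0.
ε = (ΔQ/ΔP)(P̄/Q̄) = (-896/8.29)(12.86/1986.0).

-0.700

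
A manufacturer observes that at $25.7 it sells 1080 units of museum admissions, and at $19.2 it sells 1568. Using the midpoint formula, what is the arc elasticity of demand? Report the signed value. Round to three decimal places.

ΔQ = 1568 − 1080 = 488; ΔP = 19.2 − 25.7 = -6.5.
Midpoints: P̄ = 22.45, Q̄ = 1324.0.
ε = (ΔQ/ΔP)(P̄/Q̄) = (488/-6.5)(22.45/1324.0).

-1.273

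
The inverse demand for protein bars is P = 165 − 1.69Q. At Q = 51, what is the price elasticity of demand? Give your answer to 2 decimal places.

-0.91

At Q = 51, P = 165 − 1.69(51) = 78.81.
dP/dQ = −1.69, so dQ/dP = 1/(−1.69) = -0.592.
ε = (dQ/dP)(P/Q) = (-0.592)(78.81/51).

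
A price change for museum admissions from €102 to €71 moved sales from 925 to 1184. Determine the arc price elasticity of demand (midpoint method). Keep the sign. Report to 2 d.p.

-0.69

ΔQ = 1184 − 925 = 259; ΔP = 71 − 102 = -31.
Midpoints: P̄ = 86.50, Q̄ = 1054.5.
ε = (ΔQ/ΔP)(P̄/Q̄) = (259/-31)(86.50/1054.5).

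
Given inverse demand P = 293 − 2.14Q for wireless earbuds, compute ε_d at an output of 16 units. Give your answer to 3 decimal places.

At Q = 16, P = 293 − 2.14(16) = 258.76.
dP/dQ = −2.14, so dQ/dP = 1/(−2.14) = -0.467.
ε = (dQ/dP)(P/Q) = (-0.467)(258.76/16).

-7.557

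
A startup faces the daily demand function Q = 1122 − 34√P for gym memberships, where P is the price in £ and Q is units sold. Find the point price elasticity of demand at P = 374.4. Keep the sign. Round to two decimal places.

At P = 374.4, Q = 464.120.
dQ/dP = −34/(2√P) = -0.879.
ε = (dQ/dP)(P/Q) = (-0.879)(374.4/464.120).

-0.71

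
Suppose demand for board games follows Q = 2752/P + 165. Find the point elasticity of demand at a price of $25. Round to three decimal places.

-0.400

At P = 25, Q = 275.080.
dQ/dP = −2752/P² = -4.403.
ε = (dQ/dP)(P/Q) = (-4.403)(25/275.080).
|ε| < 1, so demand is inelastic at this price.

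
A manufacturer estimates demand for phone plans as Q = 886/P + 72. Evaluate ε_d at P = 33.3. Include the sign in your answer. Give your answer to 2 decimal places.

-0.27

At P = 33.3, Q = 98.607.
dQ/dP = −886/P² = -0.799.
ε = (dQ/dP)(P/Q) = (-0.799)(33.3/98.607).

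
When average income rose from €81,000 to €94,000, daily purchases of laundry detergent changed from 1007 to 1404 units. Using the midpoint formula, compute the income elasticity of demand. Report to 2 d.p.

ΔQ = 397, ΔI = 13000. Midpoints: Ī = 87,500, Q̄ = 1205.5.
ε_I = (ΔQ/ΔI)(Ī/Q̄) = (397/13000)(87500/1205.5).
ε_I > 0, so the good is normal.

2.22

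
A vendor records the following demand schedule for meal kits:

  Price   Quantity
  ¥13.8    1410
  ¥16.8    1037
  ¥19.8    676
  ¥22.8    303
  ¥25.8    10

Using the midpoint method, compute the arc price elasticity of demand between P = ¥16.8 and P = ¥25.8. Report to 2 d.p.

-4.64

At P = 16.8, Q = 1037; at P = 25.8, Q = 10.
ΔQ = -1027, ΔP = 9.0. Midpoints: P̄ = 21.30, Q̄ = 523.5.
ε = (ΔQ/ΔP)(P̄/Q̄) = (-1027/9.0)(21.30/523.5).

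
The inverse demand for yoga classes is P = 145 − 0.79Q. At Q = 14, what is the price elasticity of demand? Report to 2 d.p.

At Q = 14, P = 145 − 0.79(14) = 133.94.
dP/dQ = −0.79, so dQ/dP = 1/(−0.79) = -1.266.
ε = (dQ/dP)(P/Q) = (-1.266)(133.94/14).

-12.11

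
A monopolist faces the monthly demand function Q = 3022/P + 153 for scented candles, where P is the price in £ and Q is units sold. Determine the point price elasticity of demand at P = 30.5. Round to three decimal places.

-0.393

At P = 30.5, Q = 252.082.
dQ/dP = −3022/P² = -3.249.
ε = (dQ/dP)(P/Q) = (-3.249)(30.5/252.082).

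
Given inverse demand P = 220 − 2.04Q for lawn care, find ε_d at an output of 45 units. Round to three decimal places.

-1.397

At Q = 45, P = 220 − 2.04(45) = 128.20.
dP/dQ = −2.04, so dQ/dP = 1/(−2.04) = -0.490.
ε = (dQ/dP)(P/Q) = (-0.490)(128.20/45).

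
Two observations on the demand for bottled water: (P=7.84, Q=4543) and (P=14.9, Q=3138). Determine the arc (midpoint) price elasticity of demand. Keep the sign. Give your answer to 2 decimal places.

ΔQ = 3138 − 4543 = -1405; ΔP = 14.9 − 7.84 = 7.06.
Midpoints: P̄ = 11.37, Q̄ = 3840.5.
ε = (ΔQ/ΔP)(P̄/Q̄) = (-1405/7.06)(11.37/3840.5).

-0.59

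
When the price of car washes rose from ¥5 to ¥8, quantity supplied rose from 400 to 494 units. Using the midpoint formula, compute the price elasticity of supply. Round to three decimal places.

ΔQ = 494 − 400 = 94; ΔP = 8 − 5 = 3.
Midpoints: P̄ = 6.50, Q̄ = 447.0.
ε_s = (ΔQ/ΔP)(P̄/Q̄) = (94/3)(6.50/447.0).

0.456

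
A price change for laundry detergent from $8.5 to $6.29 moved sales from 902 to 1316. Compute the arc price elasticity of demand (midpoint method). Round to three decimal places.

-1.249

ΔQ = 1316 − 902 = 414; ΔP = 6.29 − 8.5 = -2.21.
Midpoints: P̄ = 7.39, Q̄ = 1109.0.
ε = (ΔQ/ΔP)(P̄/Q̄) = (414/-2.21)(7.39/1109.0).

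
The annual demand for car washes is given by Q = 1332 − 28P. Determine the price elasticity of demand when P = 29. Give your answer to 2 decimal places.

At P = 29, Q = 520.
dQ/dP = −28.
ε = (dQ/dP)(P/Q) = (-28)(29/520).

-1.56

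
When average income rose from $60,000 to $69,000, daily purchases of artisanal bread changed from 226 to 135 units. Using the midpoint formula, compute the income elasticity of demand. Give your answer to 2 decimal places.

-3.61

ΔQ = -91, ΔI = 9000. Midpoints: Ī = 64,500, Q̄ = 180.5.
ε_I = (ΔQ/ΔI)(Ī/Q̄) = (-91/9000)(64500/180.5).
ε_I < 0, so the good is inferior.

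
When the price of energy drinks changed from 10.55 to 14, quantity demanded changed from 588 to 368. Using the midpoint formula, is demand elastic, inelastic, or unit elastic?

Arc ε ≈ -1.638.
|ε| = 1.64 > 1.

elastic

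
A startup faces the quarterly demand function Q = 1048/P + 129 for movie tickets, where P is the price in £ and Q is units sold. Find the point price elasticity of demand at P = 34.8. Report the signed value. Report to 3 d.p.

-0.189

At P = 34.8, Q = 159.115.
dQ/dP = −1048/P² = -0.865.
ε = (dQ/dP)(P/Q) = (-0.865)(34.8/159.115).
|ε| < 1, so demand is inelastic at this price.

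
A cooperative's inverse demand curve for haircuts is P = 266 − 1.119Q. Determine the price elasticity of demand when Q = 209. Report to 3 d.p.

At Q = 209, P = 266 − 1.119(209) = 32.13.
dP/dQ = −1.119, so dQ/dP = 1/(−1.119) = -0.894.
ε = (dQ/dP)(P/Q) = (-0.894)(32.13/209).

-0.137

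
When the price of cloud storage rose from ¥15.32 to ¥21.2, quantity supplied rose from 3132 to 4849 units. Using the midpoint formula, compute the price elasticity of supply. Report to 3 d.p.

1.336

ΔQ = 4849 − 3132 = 1717; ΔP = 21.2 − 15.32 = 5.88.
Midpoints: P̄ = 18.26, Q̄ = 3990.5.
ε_s = (ΔQ/ΔP)(P̄/Q̄) = (1717/5.88)(18.26/3990.5).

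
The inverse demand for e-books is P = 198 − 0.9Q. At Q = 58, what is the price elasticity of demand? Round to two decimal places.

At Q = 58, P = 198 − 0.9(58) = 145.80.
dP/dQ = −0.9, so dQ/dP = 1/(−0.9) = -1.111.
ε = (dQ/dP)(P/Q) = (-1.111)(145.80/58).

-2.79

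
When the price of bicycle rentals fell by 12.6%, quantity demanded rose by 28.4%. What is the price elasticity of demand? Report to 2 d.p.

-2.25

ε = %ΔQ / %ΔP = (28.4)/(-12.6) = -2.254.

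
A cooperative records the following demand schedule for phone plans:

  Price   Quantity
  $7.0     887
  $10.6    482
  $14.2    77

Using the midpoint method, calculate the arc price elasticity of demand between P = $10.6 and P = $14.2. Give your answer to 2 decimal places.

At P = 10.6, Q = 482; at P = 14.2, Q = 77.
ΔQ = -405, ΔP = 3.6. Midpoints: P̄ = 12.40, Q̄ = 279.5.
ε = (ΔQ/ΔP)(P̄/Q̄) = (-405/3.6)(12.40/279.5).

-4.99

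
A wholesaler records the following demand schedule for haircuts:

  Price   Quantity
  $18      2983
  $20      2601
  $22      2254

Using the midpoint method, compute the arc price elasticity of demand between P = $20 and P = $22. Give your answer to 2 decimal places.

At P = 20, Q = 2601; at P = 22, Q = 2254.
ΔQ = -347, ΔP = 2. Midpoints: P̄ = 21.00, Q̄ = 2427.5.
ε = (ΔQ/ΔP)(P̄/Q̄) = (-347/2)(21.00/2427.5).

-1.50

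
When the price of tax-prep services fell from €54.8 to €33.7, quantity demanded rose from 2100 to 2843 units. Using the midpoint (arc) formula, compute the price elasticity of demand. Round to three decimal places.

ΔQ = 2843 − 2100 = 743; ΔP = 33.7 − 54.8 = -21.1.
Midpoints: P̄ = 44.25, Q̄ = 2471.5.
ε = (ΔQ/ΔP)(P̄/Q̄) = (743/-21.1)(44.25/2471.5).

-0.630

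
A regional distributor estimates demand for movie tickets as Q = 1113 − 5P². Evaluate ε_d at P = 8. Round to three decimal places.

-0.807

At P = 8, Q = 793.
dQ/dP = −10P = -80.
ε = (dQ/dP)(P/Q) = (-80)(8/793).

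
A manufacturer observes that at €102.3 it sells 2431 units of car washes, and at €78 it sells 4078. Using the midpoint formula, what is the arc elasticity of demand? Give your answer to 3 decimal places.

-1.877

ΔQ = 4078 − 2431 = 1647; ΔP = 78 − 102.3 = -24.3.
Midpoints: P̄ = 90.15, Q̄ = 3254.5.
ε = (ΔQ/ΔP)(P̄/Q̄) = (1647/-24.3)(90.15/3254.5).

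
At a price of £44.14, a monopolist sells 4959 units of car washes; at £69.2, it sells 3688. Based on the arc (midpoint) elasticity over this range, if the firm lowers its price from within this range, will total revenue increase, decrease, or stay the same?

Arc ε = (-1271/25.06)(56.67/4323.5) ≈ -0.665.
|ε| = 0.66 < 1, so demand is inelastic. A price cut therefore reduces total revenue.

decrease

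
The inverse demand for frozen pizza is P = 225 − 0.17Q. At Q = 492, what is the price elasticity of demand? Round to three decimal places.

-1.690

At Q = 492, P = 225 − 0.17(492) = 141.36.
dP/dQ = −0.17, so dQ/dP = 1/(−0.17) = -5.882.
ε = (dQ/dP)(P/Q) = (-5.882)(141.36/492).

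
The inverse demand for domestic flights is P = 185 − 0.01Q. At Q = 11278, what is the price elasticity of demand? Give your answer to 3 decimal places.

At Q = 11278, P = 185 − 0.01(11278) = 72.22.
dP/dQ = −0.01, so dQ/dP = 1/(−0.01) = -100.000.
ε = (dQ/dP)(P/Q) = (-100.000)(72.22/11278).

-0.640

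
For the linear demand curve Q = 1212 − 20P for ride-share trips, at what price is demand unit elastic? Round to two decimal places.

For linear demand Q = a − bP, ε = −bP/(a − bP). |ε| = 1 when bP = a − bP, i.e. P = a/(2b).
P = 1212/(2·20) = 1212/40 = 30.3000.

30.30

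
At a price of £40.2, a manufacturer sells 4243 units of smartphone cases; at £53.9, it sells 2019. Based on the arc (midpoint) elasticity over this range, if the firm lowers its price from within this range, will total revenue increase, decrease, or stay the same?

Arc ε = (-2224/13.7)(47.05/3131.0) ≈ -2.439.
|ε| = 2.44 > 1, so demand is elastic. A price cut therefore raises total revenue.

increase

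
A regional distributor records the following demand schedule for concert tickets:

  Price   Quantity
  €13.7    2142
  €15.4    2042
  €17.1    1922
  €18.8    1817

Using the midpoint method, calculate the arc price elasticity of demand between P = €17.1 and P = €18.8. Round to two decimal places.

At P = 17.1, Q = 1922; at P = 18.8, Q = 1817.
ΔQ = -105, ΔP = 1.7. Midpoints: P̄ = 17.95, Q̄ = 1869.5.
ε = (ΔQ/ΔP)(P̄/Q̄) = (-105/1.7)(17.95/1869.5).

-0.59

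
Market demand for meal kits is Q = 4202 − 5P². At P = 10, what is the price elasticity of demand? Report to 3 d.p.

-0.270

At P = 10, Q = 3702.
dQ/dP = −10P = -100.
ε = (dQ/dP)(P/Q) = (-100)(10/3702).
|ε| < 1, so demand is inelastic at this price.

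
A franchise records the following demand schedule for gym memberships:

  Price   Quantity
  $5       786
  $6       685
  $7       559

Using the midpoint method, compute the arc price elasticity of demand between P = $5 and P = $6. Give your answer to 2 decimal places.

-0.76

At P = 5, Q = 786; at P = 6, Q = 685.
ΔQ = -101, ΔP = 1. Midpoints: P̄ = 5.50, Q̄ = 735.5.
ε = (ΔQ/ΔP)(P̄/Q̄) = (-101/1)(5.50/735.5).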